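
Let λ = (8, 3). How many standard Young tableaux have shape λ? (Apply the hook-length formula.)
# SYT of shape (8, 3) = 110

Hook-length formula: f^λ = n! / Π hook(c), product over all cells c of the Young diagram. For λ = (8, 3), n = 11 boxes. Hook lengths by row (left-to-right, top-to-bottom): [9, 8, 7, 5, 4, 3, 2, 1]; [3, 2, 1]. Product of hooks = 362880. So f^λ = 11! / 362880 = 39916800 / 362880 = 110.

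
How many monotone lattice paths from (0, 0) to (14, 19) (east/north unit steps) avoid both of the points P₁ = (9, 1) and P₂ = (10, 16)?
Number of paths = 632567585

Inclusion–exclusion. Total paths: C(33, 14) = 818809200. Through P₁: C(10, 9)·C(23, 5) = 336490. Through P₂: C(26, 10)·C(7, 4) = 185910725. Since P₁ is strictly southwest of P₂, a monotone path through both must visit P₁ then P₂; paths through both = C(10, 9)·C(16, 1)·C(7, 4) = 5600. Avoid both = 818809200 − 336490 − 185910725 + 5600 = 632567585.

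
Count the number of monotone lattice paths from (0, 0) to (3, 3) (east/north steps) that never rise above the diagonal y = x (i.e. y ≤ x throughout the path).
Number of paths = 5

By the reflection principle (André's argument), the number of monotone paths to (3, 3) with n ≤ m that never go above y = x is C(6, 3) − C(6, 4) = 20 − 15 = 5.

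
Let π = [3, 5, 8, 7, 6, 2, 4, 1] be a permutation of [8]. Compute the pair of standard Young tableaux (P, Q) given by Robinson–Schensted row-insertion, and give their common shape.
P = [1, 4, 6] / [2, 5] / [3] / [7] / [8];  Q = [1, 2, 3] / [4, 7] / [5] / [6] / [8];  common shape = (3, 2, 1, 1, 1)

Row-insert the values π_1, π_2, … into P one at a time, bumping the leftmost entry strictly greater than the inserted value down to the next row. The recording tableau Q records, in position (i, j), the step at which that cell was added to P.
  Insert 3 (step 1): P = [3];  Q = [1]
  Insert 5 (step 2): P = [3, 5];  Q = [1, 2]
  Insert 8 (step 3): P = [3, 5, 8];  Q = [1, 2, 3]
  Insert 7 (step 4): P = [3, 5, 7] / [8];  Q = [1, 2, 3] / [4]
  Insert 6 (step 5): P = [3, 5, 6] / [7] / [8];  Q = [1, 2, 3] / [4] / [5]
  Insert 2 (step 6): P = [2, 5, 6] / [3] / [7] / [8];  Q = [1, 2, 3] / [4] / [5] / [6]
  Insert 4 (step 7): P = [2, 4, 6] / [3, 5] / [7] / [8];  Q = [1, 2, 3] / [4, 7] / [5] / [6]
  Insert 1 (step 8): P = [1, 4, 6] / [2, 5] / [3] / [7] / [8];  Q = [1, 2, 3] / [4, 7] / [5] / [6] / [8]
Final shape: (3, 2, 1, 1, 1).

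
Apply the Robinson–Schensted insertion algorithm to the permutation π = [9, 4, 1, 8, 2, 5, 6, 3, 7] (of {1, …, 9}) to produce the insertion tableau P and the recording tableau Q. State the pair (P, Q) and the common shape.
P = [1, 2, 3, 6, 7] / [4, 5] / [8] / [9];  Q = [1, 4, 6, 7, 9] / [2, 5] / [3] / [8];  common shape = (5, 2, 1, 1)

Row-insert the values π_1, π_2, … into P one at a time, bumping the leftmost entry strictly greater than the inserted value down to the next row. The recording tableau Q records, in position (i, j), the step at which that cell was added to P.
  Insert 9 (step 1): P = [9];  Q = [1]
  Insert 4 (step 2): P = [4] / [9];  Q = [1] / [2]
  Insert 1 (step 3): P = [1] / [4] / [9];  Q = [1] / [2] / [3]
  Insert 8 (step 4): P = [1, 8] / [4] / [9];  Q = [1, 4] / [2] / [3]
  Insert 2 (step 5): P = [1, 2] / [4, 8] / [9];  Q = [1, 4] / [2, 5] / [3]
  Insert 5 (step 6): P = [1, 2, 5] / [4, 8] / [9];  Q = [1, 4, 6] / [2, 5] / [3]
  Insert 6 (step 7): P = [1, 2, 5, 6] / [4, 8] / [9];  Q = [1, 4, 6, 7] / [2, 5] / [3]
  Insert 3 (step 8): P = [1, 2, 3, 6] / [4, 5] / [8] / [9];  Q = [1, 4, 6, 7] / [2, 5] / [3] / [8]
  Insert 7 (step 9): P = [1, 2, 3, 6, 7] / [4, 5] / [8] / [9];  Q = [1, 4, 6, 7, 9] / [2, 5] / [3] / [8]
Final shape: (5, 2, 1, 1).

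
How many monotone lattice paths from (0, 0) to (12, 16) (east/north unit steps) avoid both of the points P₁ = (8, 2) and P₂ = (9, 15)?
Number of paths = 25056559

Inclusion–exclusion. Total paths: C(28, 12) = 30421755. Through P₁: C(10, 8)·C(18, 4) = 137700. Through P₂: C(24, 9)·C(4, 3) = 5230016. Since P₁ is strictly southwest of P₂, a monotone path through both must visit P₁ then P₂; paths through both = C(10, 8)·C(14, 1)·C(4, 3) = 2520. Avoid both = 30421755 − 137700 − 5230016 + 2520 = 25056559.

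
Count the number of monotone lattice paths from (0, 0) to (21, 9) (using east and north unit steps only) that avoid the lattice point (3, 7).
Number of paths = 14284350

Total paths from (0, 0) to (21, 9): C(30, 21) = 14307150. Paths through (3, 7): (paths (0, 0) → (3, 7)) × (paths (3, 7) → (21, 9)) = C(10, 3) · C(20, 18) = 120 · 190 = 22800. Avoidance count = 14307150 − 22800 = 14284350.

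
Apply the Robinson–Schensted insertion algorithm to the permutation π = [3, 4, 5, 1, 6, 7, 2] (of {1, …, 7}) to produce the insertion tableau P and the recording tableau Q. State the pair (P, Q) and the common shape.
P = [1, 2, 5, 6, 7] / [3, 4];  Q = [1, 2, 3, 5, 6] / [4, 7];  common shape = (5, 2)

Row-insert the values π_1, π_2, … into P one at a time, bumping the leftmost entry strictly greater than the inserted value down to the next row. The recording tableau Q records, in position (i, j), the step at which that cell was added to P.
  Insert 3 (step 1): P = [3];  Q = [1]
  Insert 4 (step 2): P = [3, 4];  Q = [1, 2]
  Insert 5 (step 3): P = [3, 4, 5];  Q = [1, 2, 3]
  Insert 1 (step 4): P = [1, 4, 5] / [3];  Q = [1, 2, 3] / [4]
  Insert 6 (step 5): P = [1, 4, 5, 6] / [3];  Q = [1, 2, 3, 5] / [4]
  Insert 7 (step 6): P = [1, 4, 5, 6, 7] / [3];  Q = [1, 2, 3, 5, 6] / [4]
  Insert 2 (step 7): P = [1, 2, 5, 6, 7] / [3, 4];  Q = [1, 2, 3, 5, 6] / [4, 7]
Final shape: (5, 2).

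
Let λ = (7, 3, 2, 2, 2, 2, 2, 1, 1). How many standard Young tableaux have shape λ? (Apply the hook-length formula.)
# SYT of shape (7, 3, 2, 2, 2, 2, 2, 1, 1) = 384107724

Hook-length formula: f^λ = n! / Π hook(c), product over all cells c of the Young diagram. For λ = (7, 3, 2, 2, 2, 2, 2, 1, 1), n = 22 boxes. Hook lengths by row (left-to-right, top-to-bottom): [15, 12, 6, 4, 3, 2, 1]; [10, 7, 1]; [8, 5]; [7, 4]; [6, 3]; [5, 2]; [4, 1]; [2]; [1]. Product of hooks = 2926264320000. So f^λ = 22! / 2926264320000 = 1124000727777607680000 / 2926264320000 = 384107724.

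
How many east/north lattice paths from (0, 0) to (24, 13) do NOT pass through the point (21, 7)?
Number of paths = 3463007940

Total paths from (0, 0) to (24, 13): C(37, 24) = 3562467300. Paths through (21, 7): (paths (0, 0) → (21, 7)) × (paths (21, 7) → (24, 13)) = C(28, 21) · C(9, 3) = 1184040 · 84 = 99459360. Avoidance count = 3562467300 − 99459360 = 3463007940.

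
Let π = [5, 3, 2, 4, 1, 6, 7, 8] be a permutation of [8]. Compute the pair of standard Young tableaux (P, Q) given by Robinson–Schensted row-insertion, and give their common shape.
P = [1, 4, 6, 7, 8] / [2] / [3] / [5];  Q = [1, 4, 6, 7, 8] / [2] / [3] / [5];  common shape = (5, 1, 1, 1)

Row-insert the values π_1, π_2, … into P one at a time, bumping the leftmost entry strictly greater than the inserted value down to the next row. The recording tableau Q records, in position (i, j), the step at which that cell was added to P.
  Insert 5 (step 1): P = [5];  Q = [1]
  Insert 3 (step 2): P = [3] / [5];  Q = [1] / [2]
  Insert 2 (step 3): P = [2] / [3] / [5];  Q = [1] / [2] / [3]
  Insert 4 (step 4): P = [2, 4] / [3] / [5];  Q = [1, 4] / [2] / [3]
  Insert 1 (step 5): P = [1, 4] / [2] / [3] / [5];  Q = [1, 4] / [2] / [3] / [5]
  Insert 6 (step 6): P = [1, 4, 6] / [2] / [3] / [5];  Q = [1, 4, 6] / [2] / [3] / [5]
  Insert 7 (step 7): P = [1, 4, 6, 7] / [2] / [3] / [5];  Q = [1, 4, 6, 7] / [2] / [3] / [5]
  Insert 8 (step 8): P = [1, 4, 6, 7, 8] / [2] / [3] / [5];  Q = [1, 4, 6, 7, 8] / [2] / [3] / [5]
Final shape: (5, 1, 1, 1).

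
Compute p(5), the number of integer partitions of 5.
p(5) = 7

List all partitions of 5: 5, 4+1, 3+2, 3+1+1, 2+2+1, 2+1+1+1, 1+1+1+1+1. Counting them gives p(5) = 7.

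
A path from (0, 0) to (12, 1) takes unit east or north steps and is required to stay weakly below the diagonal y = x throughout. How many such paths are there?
Number of paths = 12

By the reflection principle (André's argument), the number of monotone paths to (12, 1) with n ≤ m that never go above y = x is C(13, 12) − C(13, 13) = 13 − 1 = 12.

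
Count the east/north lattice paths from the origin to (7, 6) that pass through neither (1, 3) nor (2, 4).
Number of paths = 1233

Inclusion–exclusion. Total paths: C(13, 7) = 1716. Through P₁: C(4, 1)·C(9, 6) = 336. Through P₂: C(6, 2)·C(7, 5) = 315. Since P₁ is strictly southwest of P₂, a monotone path through both must visit P₁ then P₂; paths through both = C(4, 1)·C(2, 1)·C(7, 5) = 168. Avoid both = 1716 − 336 − 315 + 168 = 1233.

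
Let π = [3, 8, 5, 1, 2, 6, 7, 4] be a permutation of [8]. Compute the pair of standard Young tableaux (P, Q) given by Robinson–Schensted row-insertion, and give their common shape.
P = [1, 2, 4, 7] / [3, 5, 6] / [8];  Q = [1, 2, 6, 7] / [3, 5, 8] / [4];  common shape = (4, 3, 1)

Row-insert the values π_1, π_2, … into P one at a time, bumping the leftmost entry strictly greater than the inserted value down to the next row. The recording tableau Q records, in position (i, j), the step at which that cell was added to P.
  Insert 3 (step 1): P = [3];  Q = [1]
  Insert 8 (step 2): P = [3, 8];  Q = [1, 2]
  Insert 5 (step 3): P = [3, 5] / [8];  Q = [1, 2] / [3]
  Insert 1 (step 4): P = [1, 5] / [3] / [8];  Q = [1, 2] / [3] / [4]
  Insert 2 (step 5): P = [1, 2] / [3, 5] / [8];  Q = [1, 2] / [3, 5] / [4]
  Insert 6 (step 6): P = [1, 2, 6] / [3, 5] / [8];  Q = [1, 2, 6] / [3, 5] / [4]
  Insert 7 (step 7): P = [1, 2, 6, 7] / [3, 5] / [8];  Q = [1, 2, 6, 7] / [3, 5] / [4]
  Insert 4 (step 8): P = [1, 2, 4, 7] / [3, 5, 6] / [8];  Q = [1, 2, 6, 7] / [3, 5, 8] / [4]
Final shape: (4, 3, 1).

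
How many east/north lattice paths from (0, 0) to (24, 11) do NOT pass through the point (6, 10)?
Number of paths = 417073748

Total paths from (0, 0) to (24, 11): C(35, 24) = 417225900. Paths through (6, 10): (paths (0, 0) → (6, 10)) × (paths (6, 10) → (24, 11)) = C(16, 6) · C(19, 18) = 8008 · 19 = 152152. Avoidance count = 417225900 − 152152 = 417073748.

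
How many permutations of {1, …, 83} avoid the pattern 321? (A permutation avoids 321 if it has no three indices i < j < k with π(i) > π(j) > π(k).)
C_83 = 68854441132780194707888052034668647142985206100

These 321-avoiding permutations are counted by the Catalan number C_n = (1/(n + 1)) · C(2n, n). For n = 83: C_83 = (1/84) · C(166, 83) = 5783773055153536355462596370912166360010757312400/84 = 68854441132780194707888052034668647142985206100.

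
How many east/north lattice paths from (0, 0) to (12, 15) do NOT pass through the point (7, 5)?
Number of paths = 15005484

Total paths from (0, 0) to (12, 15): C(27, 12) = 17383860. Paths through (7, 5): (paths (0, 0) → (7, 5)) × (paths (7, 5) → (12, 15)) = C(12, 7) · C(15, 5) = 792 · 3003 = 2378376. Avoidance count = 17383860 − 2378376 = 15005484.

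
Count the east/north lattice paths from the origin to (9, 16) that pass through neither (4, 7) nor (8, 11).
Number of paths = 1067423

Inclusion–exclusion. Total paths: C(25, 9) = 2042975. Through P₁: C(11, 4)·C(14, 5) = 660660. Through P₂: C(19, 8)·C(6, 1) = 453492. Since P₁ is strictly southwest of P₂, a monotone path through both must visit P₁ then P₂; paths through both = C(11, 4)·C(8, 4)·C(6, 1) = 138600. Avoid both = 2042975 − 660660 − 453492 + 138600 = 1067423.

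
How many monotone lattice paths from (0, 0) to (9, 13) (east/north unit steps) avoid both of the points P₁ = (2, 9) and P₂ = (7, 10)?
Number of paths = 288090

Inclusion–exclusion. Total paths: C(22, 9) = 497420. Through P₁: C(11, 2)·C(11, 7) = 18150. Through P₂: C(17, 7)·C(5, 2) = 194480. Since P₁ is strictly southwest of P₂, a monotone path through both must visit P₁ then P₂; paths through both = C(11, 2)·C(6, 5)·C(5, 2) = 3300. Avoid both = 497420 − 18150 − 194480 + 3300 = 288090.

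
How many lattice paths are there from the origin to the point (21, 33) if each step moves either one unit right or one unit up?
Number of paths = 520341450264090

A monotone lattice path from (0, 0) to (21, 33) consists of 21 east steps and 33 north steps in some order, so it is determined by which 21 of the 54 steps are east. The count is C(54, 21) = 520341450264090.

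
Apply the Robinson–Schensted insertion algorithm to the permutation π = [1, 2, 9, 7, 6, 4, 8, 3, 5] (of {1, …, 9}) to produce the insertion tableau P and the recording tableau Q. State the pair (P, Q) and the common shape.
P = [1, 2, 3, 5] / [4, 8] / [6] / [7] / [9];  Q = [1, 2, 3, 7] / [4, 9] / [5] / [6] / [8];  common shape = (4, 2, 1, 1, 1)

Row-insert the values π_1, π_2, … into P one at a time, bumping the leftmost entry strictly greater than the inserted value down to the next row. The recording tableau Q records, in position (i, j), the step at which that cell was added to P.
  Insert 1 (step 1): P = [1];  Q = [1]
  Insert 2 (step 2): P = [1, 2];  Q = [1, 2]
  Insert 9 (step 3): P = [1, 2, 9];  Q = [1, 2, 3]
  Insert 7 (step 4): P = [1, 2, 7] / [9];  Q = [1, 2, 3] / [4]
  Insert 6 (step 5): P = [1, 2, 6] / [7] / [9];  Q = [1, 2, 3] / [4] / [5]
  Insert 4 (step 6): P = [1, 2, 4] / [6] / [7] / [9];  Q = [1, 2, 3] / [4] / [5] / [6]
  Insert 8 (step 7): P = [1, 2, 4, 8] / [6] / [7] / [9];  Q = [1, 2, 3, 7] / [4] / [5] / [6]
  Insert 3 (step 8): P = [1, 2, 3, 8] / [4] / [6] / [7] / [9];  Q = [1, 2, 3, 7] / [4] / [5] / [6] / [8]
  Insert 5 (step 9): P = [1, 2, 3, 5] / [4, 8] / [6] / [7] / [9];  Q = [1, 2, 3, 7] / [4, 9] / [5] / [6] / [8]
Final shape: (4, 2, 1, 1, 1).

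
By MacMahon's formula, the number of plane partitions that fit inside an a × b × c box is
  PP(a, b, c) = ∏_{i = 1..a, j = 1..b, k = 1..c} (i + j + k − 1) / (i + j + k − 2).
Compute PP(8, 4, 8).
PP(8, 4, 8) = 15484613937936

Evaluate the triple product over i = 1..8, j = 1..4, k = 1..8. The factors are (2/1) · (3/2) · (4/3) · (5/4) · (6/5) · (7/6) · (8/7) · (9/8) · … (256 factors total). The numerators and denominators telescope so the product is an integer; carrying out the multiplication exactly gives PP(8, 4, 8) = 15484613937936.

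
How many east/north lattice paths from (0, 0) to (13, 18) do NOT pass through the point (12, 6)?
Number of paths = 206011743

Total paths from (0, 0) to (13, 18): C(31, 13) = 206253075. Paths through (12, 6): (paths (0, 0) → (12, 6)) × (paths (12, 6) → (13, 18)) = C(18, 12) · C(13, 1) = 18564 · 13 = 241332. Avoidance count = 206253075 − 241332 = 206011743.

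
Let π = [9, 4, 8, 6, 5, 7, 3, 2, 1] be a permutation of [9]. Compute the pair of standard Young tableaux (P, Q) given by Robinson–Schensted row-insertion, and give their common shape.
P = [1, 5, 7] / [2] / [3] / [4] / [6] / [8] / [9];  Q = [1, 3, 6] / [2] / [4] / [5] / [7] / [8] / [9];  common shape = (3, 1, 1, 1, 1, 1, 1)

Row-insert the values π_1, π_2, … into P one at a time, bumping the leftmost entry strictly greater than the inserted value down to the next row. The recording tableau Q records, in position (i, j), the step at which that cell was added to P.
  Insert 9 (step 1): P = [9];  Q = [1]
  Insert 4 (step 2): P = [4] / [9];  Q = [1] / [2]
  Insert 8 (step 3): P = [4, 8] / [9];  Q = [1, 3] / [2]
  Insert 6 (step 4): P = [4, 6] / [8] / [9];  Q = [1, 3] / [2] / [4]
  Insert 5 (step 5): P = [4, 5] / [6] / [8] / [9];  Q = [1, 3] / [2] / [4] / [5]
  Insert 7 (step 6): P = [4, 5, 7] / [6] / [8] / [9];  Q = [1, 3, 6] / [2] / [4] / [5]
  Insert 3 (step 7): P = [3, 5, 7] / [4] / [6] / [8] / [9];  Q = [1, 3, 6] / [2] / [4] / [5] / [7]
  Insert 2 (step 8): P = [2, 5, 7] / [3] / [4] / [6] / [8] / [9];  Q = [1, 3, 6] / [2] / [4] / [5] / [7] / [8]
  Insert 1 (step 9): P = [1, 5, 7] / [2] / [3] / [4] / [6] / [8] / [9];  Q = [1, 3, 6] / [2] / [4] / [5] / [7] / [8] / [9]
Final shape: (3, 1, 1, 1, 1, 1, 1).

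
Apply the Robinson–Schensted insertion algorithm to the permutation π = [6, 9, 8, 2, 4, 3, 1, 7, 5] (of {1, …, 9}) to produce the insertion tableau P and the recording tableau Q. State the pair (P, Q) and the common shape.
P = [1, 3, 5] / [2, 7] / [4, 8] / [6] / [9];  Q = [1, 2, 8] / [3, 5] / [4, 9] / [6] / [7];  common shape = (3, 2, 2, 1, 1)

Row-insert the values π_1, π_2, … into P one at a time, bumping the leftmost entry strictly greater than the inserted value down to the next row. The recording tableau Q records, in position (i, j), the step at which that cell was added to P.
  Insert 6 (step 1): P = [6];  Q = [1]
  Insert 9 (step 2): P = [6, 9];  Q = [1, 2]
  Insert 8 (step 3): P = [6, 8] / [9];  Q = [1, 2] / [3]
  Insert 2 (step 4): P = [2, 8] / [6] / [9];  Q = [1, 2] / [3] / [4]
  Insert 4 (step 5): P = [2, 4] / [6, 8] / [9];  Q = [1, 2] / [3, 5] / [4]
  Insert 3 (step 6): P = [2, 3] / [4, 8] / [6] / [9];  Q = [1, 2] / [3, 5] / [4] / [6]
  Insert 1 (step 7): P = [1, 3] / [2, 8] / [4] / [6] / [9];  Q = [1, 2] / [3, 5] / [4] / [6] / [7]
  Insert 7 (step 8): P = [1, 3, 7] / [2, 8] / [4] / [6] / [9];  Q = [1, 2, 8] / [3, 5] / [4] / [6] / [7]
  Insert 5 (step 9): P = [1, 3, 5] / [2, 7] / [4, 8] / [6] / [9];  Q = [1, 2, 8] / [3, 5] / [4, 9] / [6] / [7]
Final shape: (3, 2, 2, 1, 1).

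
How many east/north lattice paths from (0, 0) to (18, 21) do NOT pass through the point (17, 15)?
Number of paths = 58399084950

Total paths from (0, 0) to (18, 21): C(39, 18) = 62359143990. Paths through (17, 15): (paths (0, 0) → (17, 15)) × (paths (17, 15) → (18, 21)) = C(32, 17) · C(7, 1) = 565722720 · 7 = 3960059040. Avoidance count = 62359143990 − 3960059040 = 58399084950.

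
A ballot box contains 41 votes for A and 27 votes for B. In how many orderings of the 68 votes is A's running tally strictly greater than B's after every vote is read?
Strict-lead orderings = 1401733046198382128

Total orderings of the 68 votes with 41 for A: C(68, 41) = 6808417652963570336. By the Bertrand ballot formula (Cycle Lemma / reflection principle), the number of orderings in which A is strictly ahead of B throughout is (p − q)/(p + q) · C(p + q, p) = (41 − 27)/(41 + 27) · 6808417652963570336 = 1401733046198382128.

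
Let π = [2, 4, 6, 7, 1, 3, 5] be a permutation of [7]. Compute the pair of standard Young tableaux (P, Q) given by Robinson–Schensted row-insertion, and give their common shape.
P = [1, 3, 5, 7] / [2, 4, 6];  Q = [1, 2, 3, 4] / [5, 6, 7];  common shape = (4, 3)

Row-insert the values π_1, π_2, … into P one at a time, bumping the leftmost entry strictly greater than the inserted value down to the next row. The recording tableau Q records, in position (i, j), the step at which that cell was added to P.
  Insert 2 (step 1): P = [2];  Q = [1]
  Insert 4 (step 2): P = [2, 4];  Q = [1, 2]
  Insert 6 (step 3): P = [2, 4, 6];  Q = [1, 2, 3]
  Insert 7 (step 4): P = [2, 4, 6, 7];  Q = [1, 2, 3, 4]
  Insert 1 (step 5): P = [1, 4, 6, 7] / [2];  Q = [1, 2, 3, 4] / [5]
  Insert 3 (step 6): P = [1, 3, 6, 7] / [2, 4];  Q = [1, 2, 3, 4] / [5, 6]
  Insert 5 (step 7): P = [1, 3, 5, 7] / [2, 4, 6];  Q = [1, 2, 3, 4] / [5, 6, 7]
Final shape: (4, 3).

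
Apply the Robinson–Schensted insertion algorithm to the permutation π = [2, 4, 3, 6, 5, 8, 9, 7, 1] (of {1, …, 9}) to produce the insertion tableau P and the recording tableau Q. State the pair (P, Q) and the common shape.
P = [1, 3, 5, 7, 9] / [2, 6, 8] / [4];  Q = [1, 2, 4, 6, 7] / [3, 5, 8] / [9];  common shape = (5, 3, 1)

Row-insert the values π_1, π_2, … into P one at a time, bumping the leftmost entry strictly greater than the inserted value down to the next row. The recording tableau Q records, in position (i, j), the step at which that cell was added to P.
  Insert 2 (step 1): P = [2];  Q = [1]
  Insert 4 (step 2): P = [2, 4];  Q = [1, 2]
  Insert 3 (step 3): P = [2, 3] / [4];  Q = [1, 2] / [3]
  Insert 6 (step 4): P = [2, 3, 6] / [4];  Q = [1, 2, 4] / [3]
  Insert 5 (step 5): P = [2, 3, 5] / [4, 6];  Q = [1, 2, 4] / [3, 5]
  Insert 8 (step 6): P = [2, 3, 5, 8] / [4, 6];  Q = [1, 2, 4, 6] / [3, 5]
  Insert 9 (step 7): P = [2, 3, 5, 8, 9] / [4, 6];  Q = [1, 2, 4, 6, 7] / [3, 5]
  Insert 7 (step 8): P = [2, 3, 5, 7, 9] / [4, 6, 8];  Q = [1, 2, 4, 6, 7] / [3, 5, 8]
  Insert 1 (step 9): P = [1, 3, 5, 7, 9] / [2, 6, 8] / [4];  Q = [1, 2, 4, 6, 7] / [3, 5, 8] / [9]
Final shape: (5, 3, 1).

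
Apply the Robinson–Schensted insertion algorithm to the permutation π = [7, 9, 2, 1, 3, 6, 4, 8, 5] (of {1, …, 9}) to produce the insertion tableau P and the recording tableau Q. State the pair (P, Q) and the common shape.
P = [1, 3, 4, 5] / [2, 6, 8] / [7, 9];  Q = [1, 2, 6, 8] / [3, 5, 9] / [4, 7];  common shape = (4, 3, 2)

Row-insert the values π_1, π_2, … into P one at a time, bumping the leftmost entry strictly greater than the inserted value down to the next row. The recording tableau Q records, in position (i, j), the step at which that cell was added to P.
  Insert 7 (step 1): P = [7];  Q = [1]
  Insert 9 (step 2): P = [7, 9];  Q = [1, 2]
  Insert 2 (step 3): P = [2, 9] / [7];  Q = [1, 2] / [3]
  Insert 1 (step 4): P = [1, 9] / [2] / [7];  Q = [1, 2] / [3] / [4]
  Insert 3 (step 5): P = [1, 3] / [2, 9] / [7];  Q = [1, 2] / [3, 5] / [4]
  Insert 6 (step 6): P = [1, 3, 6] / [2, 9] / [7];  Q = [1, 2, 6] / [3, 5] / [4]
  Insert 4 (step 7): P = [1, 3, 4] / [2, 6] / [7, 9];  Q = [1, 2, 6] / [3, 5] / [4, 7]
  Insert 8 (step 8): P = [1, 3, 4, 8] / [2, 6] / [7, 9];  Q = [1, 2, 6, 8] / [3, 5] / [4, 7]
  Insert 5 (step 9): P = [1, 3, 4, 5] / [2, 6, 8] / [7, 9];  Q = [1, 2, 6, 8] / [3, 5, 9] / [4, 7]
Final shape: (4, 3, 2).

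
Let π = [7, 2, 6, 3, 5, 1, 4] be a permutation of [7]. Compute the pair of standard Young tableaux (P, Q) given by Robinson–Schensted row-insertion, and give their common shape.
P = [1, 3, 4] / [2, 5] / [6] / [7];  Q = [1, 3, 5] / [2, 7] / [4] / [6];  common shape = (3, 2, 1, 1)

Row-insert the values π_1, π_2, … into P one at a time, bumping the leftmost entry strictly greater than the inserted value down to the next row. The recording tableau Q records, in position (i, j), the step at which that cell was added to P.
  Insert 7 (step 1): P = [7];  Q = [1]
  Insert 2 (step 2): P = [2] / [7];  Q = [1] / [2]
  Insert 6 (step 3): P = [2, 6] / [7];  Q = [1, 3] / [2]
  Insert 3 (step 4): P = [2, 3] / [6] / [7];  Q = [1, 3] / [2] / [4]
  Insert 5 (step 5): P = [2, 3, 5] / [6] / [7];  Q = [1, 3, 5] / [2] / [4]
  Insert 1 (step 6): P = [1, 3, 5] / [2] / [6] / [7];  Q = [1, 3, 5] / [2] / [4] / [6]
  Insert 4 (step 7): P = [1, 3, 4] / [2, 5] / [6] / [7];  Q = [1, 3, 5] / [2, 7] / [4] / [6]
Final shape: (3, 2, 1, 1).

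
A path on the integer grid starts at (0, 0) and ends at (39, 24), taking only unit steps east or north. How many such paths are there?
Number of paths = 156655690918541325

A monotone lattice path from (0, 0) to (39, 24) consists of 39 east steps and 24 north steps in some order, so it is determined by which 39 of the 63 steps are east. The count is C(63, 39) = 156655690918541325.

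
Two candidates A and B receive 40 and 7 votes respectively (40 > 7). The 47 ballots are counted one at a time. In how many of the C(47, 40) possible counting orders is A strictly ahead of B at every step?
Strict-lead orderings = 44157861

Total orderings of the 47 votes with 40 for A: C(47, 40) = 62891499. By the Bertrand ballot formula (Cycle Lemma / reflection principle), the number of orderings in which A is strictly ahead of B throughout is (p − q)/(p + q) · C(p + q, p) = (40 − 7)/(40 + 7) · 62891499 = 44157861.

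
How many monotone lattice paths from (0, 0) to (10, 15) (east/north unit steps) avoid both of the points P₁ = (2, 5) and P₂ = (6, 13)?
Number of paths = 2098787

Inclusion–exclusion. Total paths: C(25, 10) = 3268760. Through P₁: C(7, 2)·C(18, 8) = 918918. Through P₂: C(19, 6)·C(6, 4) = 406980. Since P₁ is strictly southwest of P₂, a monotone path through both must visit P₁ then P₂; paths through both = C(7, 2)·C(12, 4)·C(6, 4) = 155925. Avoid both = 3268760 − 918918 − 406980 + 155925 = 2098787.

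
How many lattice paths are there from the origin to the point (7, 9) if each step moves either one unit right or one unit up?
Number of paths = 11440

A monotone lattice path from (0, 0) to (7, 9) consists of 7 east steps and 9 north steps in some order, so it is determined by which 7 of the 16 steps are east. The count is C(16, 7) = 11440.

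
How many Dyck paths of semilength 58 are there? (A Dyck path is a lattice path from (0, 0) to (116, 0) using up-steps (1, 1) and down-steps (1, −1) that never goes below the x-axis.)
C_58 = 104088460289122304033498318812080

These Dyck paths are counted by the Catalan number C_n = (1/(n + 1)) · C(2n, n). For n = 58: C_58 = (1/59) · C(116, 58) = 6141219157058215937976400809912720/59 = 104088460289122304033498318812080.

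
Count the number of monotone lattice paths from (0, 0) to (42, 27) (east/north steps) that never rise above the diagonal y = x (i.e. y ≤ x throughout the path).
Number of paths = 4161956306130554624

By the reflection principle (André's argument), the number of monotone paths to (42, 27) with n ≤ m that never go above y = x is C(69, 42) − C(69, 43) = 11185257572725865552 − 7023301266595310928 = 4161956306130554624.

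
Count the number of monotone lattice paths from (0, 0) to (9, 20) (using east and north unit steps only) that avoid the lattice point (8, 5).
Number of paths = 9994413

Total paths from (0, 0) to (9, 20): C(29, 9) = 10015005. Paths through (8, 5): (paths (0, 0) → (8, 5)) × (paths (8, 5) → (9, 20)) = C(13, 8) · C(16, 1) = 1287 · 16 = 20592. Avoidance count = 10015005 − 20592 = 9994413.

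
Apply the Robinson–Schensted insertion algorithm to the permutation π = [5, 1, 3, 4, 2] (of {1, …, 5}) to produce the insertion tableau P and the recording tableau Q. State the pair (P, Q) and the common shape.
P = [1, 2, 4] / [3] / [5];  Q = [1, 3, 4] / [2] / [5];  common shape = (3, 1, 1)

Row-insert the values π_1, π_2, … into P one at a time, bumping the leftmost entry strictly greater than the inserted value down to the next row. The recording tableau Q records, in position (i, j), the step at which that cell was added to P.
  Insert 5 (step 1): P = [5];  Q = [1]
  Insert 1 (step 2): P = [1] / [5];  Q = [1] / [2]
  Insert 3 (step 3): P = [1, 3] / [5];  Q = [1, 3] / [2]
  Insert 4 (step 4): P = [1, 3, 4] / [5];  Q = [1, 3, 4] / [2]
  Insert 2 (step 5): P = [1, 2, 4] / [3] / [5];  Q = [1, 3, 4] / [2] / [5]
Final shape: (3, 1, 1).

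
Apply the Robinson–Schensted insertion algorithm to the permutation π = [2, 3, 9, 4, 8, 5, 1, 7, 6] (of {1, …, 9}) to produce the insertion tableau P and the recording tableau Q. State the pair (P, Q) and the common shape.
P = [1, 3, 4, 5, 6] / [2, 7] / [8] / [9];  Q = [1, 2, 3, 5, 8] / [4, 9] / [6] / [7];  common shape = (5, 2, 1, 1)

Row-insert the values π_1, π_2, … into P one at a time, bumping the leftmost entry strictly greater than the inserted value down to the next row. The recording tableau Q records, in position (i, j), the step at which that cell was added to P.
  Insert 2 (step 1): P = [2];  Q = [1]
  Insert 3 (step 2): P = [2, 3];  Q = [1, 2]
  Insert 9 (step 3): P = [2, 3, 9];  Q = [1, 2, 3]
  Insert 4 (step 4): P = [2, 3, 4] / [9];  Q = [1, 2, 3] / [4]
  Insert 8 (step 5): P = [2, 3, 4, 8] / [9];  Q = [1, 2, 3, 5] / [4]
  Insert 5 (step 6): P = [2, 3, 4, 5] / [8] / [9];  Q = [1, 2, 3, 5] / [4] / [6]
  Insert 1 (step 7): P = [1, 3, 4, 5] / [2] / [8] / [9];  Q = [1, 2, 3, 5] / [4] / [6] / [7]
  Insert 7 (step 8): P = [1, 3, 4, 5, 7] / [2] / [8] / [9];  Q = [1, 2, 3, 5, 8] / [4] / [6] / [7]
  Insert 6 (step 9): P = [1, 3, 4, 5, 6] / [2, 7] / [8] / [9];  Q = [1, 2, 3, 5, 8] / [4, 9] / [6] / [7]
Final shape: (5, 2, 1, 1).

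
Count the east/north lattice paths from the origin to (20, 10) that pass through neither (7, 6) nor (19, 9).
Number of paths = 13708695

Inclusion–exclusion. Total paths: C(30, 20) = 30045015. Through P₁: C(13, 7)·C(17, 13) = 4084080. Through P₂: C(28, 19)·C(2, 1) = 13813800. Since P₁ is strictly southwest of P₂, a monotone path through both must visit P₁ then P₂; paths through both = C(13, 7)·C(15, 12)·C(2, 1) = 1561560. Avoid both = 30045015 − 4084080 − 13813800 + 1561560 = 13708695.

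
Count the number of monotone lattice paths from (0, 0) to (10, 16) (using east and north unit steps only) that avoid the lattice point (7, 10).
Number of paths = 3678103

Total paths from (0, 0) to (10, 16): C(26, 10) = 5311735. Paths through (7, 10): (paths (0, 0) → (7, 10)) × (paths (7, 10) → (10, 16)) = C(17, 7) · C(9, 3) = 19448 · 84 = 1633632. Avoidance count = 5311735 − 1633632 = 3678103.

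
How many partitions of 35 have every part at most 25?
p(35, parts ≤ 25) = 14786

Use the recurrence p(n, m) = p(n, m−1) + p(n−m, m): either the largest part is < m (count p(n, m−1)) or the largest part is exactly m (remove one copy of m, count p(n−m, m)). With p(0, ·) = 1 this gives p(35, parts ≤ 25) = 14786. (By conjugating Young diagrams, this also counts partitions of 35 into at most 25 parts.)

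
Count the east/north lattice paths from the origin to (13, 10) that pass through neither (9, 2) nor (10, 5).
Number of paths = 960993

Inclusion–exclusion. Total paths: C(23, 13) = 1144066. Through P₁: C(11, 9)·C(12, 4) = 27225. Through P₂: C(15, 10)·C(8, 3) = 168168. Since P₁ is strictly southwest of P₂, a monotone path through both must visit P₁ then P₂; paths through both = C(11, 9)·C(4, 1)·C(8, 3) = 12320. Avoid both = 1144066 − 27225 − 168168 + 12320 = 960993.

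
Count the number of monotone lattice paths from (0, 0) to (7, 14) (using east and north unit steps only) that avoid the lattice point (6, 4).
Number of paths = 113970

Total paths from (0, 0) to (7, 14): C(21, 7) = 116280. Paths through (6, 4): (paths (0, 0) → (6, 4)) × (paths (6, 4) → (7, 14)) = C(10, 6) · C(11, 1) = 210 · 11 = 2310. Avoidance count = 116280 − 2310 = 113970.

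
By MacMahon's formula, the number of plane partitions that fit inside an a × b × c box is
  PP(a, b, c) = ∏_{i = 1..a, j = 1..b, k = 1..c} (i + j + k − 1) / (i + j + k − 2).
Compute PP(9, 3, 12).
PP(9, 3, 12) = 217233856319480

Evaluate the triple product over i = 1..9, j = 1..3, k = 1..12. The factors are (2/1) · (3/2) · (4/3) · (5/4) · (6/5) · (7/6) · (8/7) · (9/8) · … (324 factors total). The numerators and denominators telescope so the product is an integer; carrying out the multiplication exactly gives PP(9, 3, 12) = 217233856319480.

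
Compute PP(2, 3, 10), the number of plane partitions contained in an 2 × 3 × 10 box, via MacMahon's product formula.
PP(2, 3, 10) = 26026

Evaluate the triple product over i = 1..2, j = 1..3, k = 1..10. The factors are (2/1) · (3/2) · (4/3) · (5/4) · (6/5) · (7/6) · (8/7) · (9/8) · … (60 factors total). The numerators and denominators telescope so the product is an integer; carrying out the multiplication exactly gives PP(2, 3, 10) = 26026.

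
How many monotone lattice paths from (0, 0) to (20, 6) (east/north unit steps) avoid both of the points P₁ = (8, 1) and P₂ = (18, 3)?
Number of paths = 167178

Inclusion–exclusion. Total paths: C(26, 20) = 230230. Through P₁: C(9, 8)·C(17, 12) = 55692. Through P₂: C(21, 18)·C(5, 2) = 13300. Since P₁ is strictly southwest of P₂, a monotone path through both must visit P₁ then P₂; paths through both = C(9, 8)·C(12, 10)·C(5, 2) = 5940. Avoid both = 230230 − 55692 − 13300 + 5940 = 167178.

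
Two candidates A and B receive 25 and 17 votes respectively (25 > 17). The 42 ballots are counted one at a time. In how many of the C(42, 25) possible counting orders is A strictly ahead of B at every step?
Strict-lead orderings = 48507033744

Total orderings of the 42 votes with 25 for A: C(42, 25) = 254661927156. By the Bertrand ballot formula (Cycle Lemma / reflection principle), the number of orderings in which A is strictly ahead of B throughout is (p − q)/(p + q) · C(p + q, p) = (25 − 17)/(25 + 17) · 254661927156 = 48507033744.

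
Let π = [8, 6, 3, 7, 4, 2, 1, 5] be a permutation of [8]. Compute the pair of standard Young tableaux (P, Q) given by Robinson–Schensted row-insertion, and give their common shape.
P = [1, 4, 5] / [2, 7] / [3] / [6] / [8];  Q = [1, 4, 8] / [2, 5] / [3] / [6] / [7];  common shape = (3, 2, 1, 1, 1)

Row-insert the values π_1, π_2, … into P one at a time, bumping the leftmost entry strictly greater than the inserted value down to the next row. The recording tableau Q records, in position (i, j), the step at which that cell was added to P.
  Insert 8 (step 1): P = [8];  Q = [1]
  Insert 6 (step 2): P = [6] / [8];  Q = [1] / [2]
  Insert 3 (step 3): P = [3] / [6] / [8];  Q = [1] / [2] / [3]
  Insert 7 (step 4): P = [3, 7] / [6] / [8];  Q = [1, 4] / [2] / [3]
  Insert 4 (step 5): P = [3, 4] / [6, 7] / [8];  Q = [1, 4] / [2, 5] / [3]
  Insert 2 (step 6): P = [2, 4] / [3, 7] / [6] / [8];  Q = [1, 4] / [2, 5] / [3] / [6]
  Insert 1 (step 7): P = [1, 4] / [2, 7] / [3] / [6] / [8];  Q = [1, 4] / [2, 5] / [3] / [6] / [7]
  Insert 5 (step 8): P = [1, 4, 5] / [2, 7] / [3] / [6] / [8];  Q = [1, 4, 8] / [2, 5] / [3] / [6] / [7]
Final shape: (3, 2, 1, 1, 1).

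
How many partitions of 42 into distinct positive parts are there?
q(42) = 1426

A partition into distinct parts is a strictly decreasing sequence summing to n. The recurrence d(n, m) = d(n, m−1) + d(n−m, m−1) (use part m at most once) with q(n) = d(n, n) gives q(42) = 1426. (Euler's theorem: # distinct-part partitions = # odd-part partitions.)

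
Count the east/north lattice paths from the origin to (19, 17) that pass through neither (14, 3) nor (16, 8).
Number of paths = 8430927540

Inclusion–exclusion. Total paths: C(36, 19) = 8597496600. Through P₁: C(17, 14)·C(19, 5) = 7907040. Through P₂: C(24, 16)·C(12, 3) = 161803620. Since P₁ is strictly southwest of P₂, a monotone path through both must visit P₁ then P₂; paths through both = C(17, 14)·C(7, 2)·C(12, 3) = 3141600. Avoid both = 8597496600 − 7907040 − 161803620 + 3141600 = 8430927540.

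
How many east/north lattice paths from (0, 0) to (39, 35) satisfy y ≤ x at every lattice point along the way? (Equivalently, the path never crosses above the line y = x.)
Number of paths = 196174587693577438554

By the reflection principle (André's argument), the number of monotone paths to (39, 35) with n ≤ m that never go above y = x is C(74, 39) − C(74, 40) = 1569396701548619508432 − 1373222113855042069878 = 196174587693577438554.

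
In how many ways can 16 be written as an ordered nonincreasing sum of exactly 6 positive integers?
p(16, 6 parts) = 35

Partitions of n into exactly k parts ↔ partitions of n − k into at most k parts (subtract 1 from each part). For n = 16, k = 6, the partitions are: 11+1+1+1+1+1, 10+2+1+1+1+1, 9+3+1+1+1+1, 9+2+2+1+1+1, 8+4+1+1+1+1, 8+3+2+1+1+1, 8+2+2+2+1+1, 7+5+1+1+1+1, 7+4+2+1+1+1, 7+3+3+1+1+1, 7+3+2+2+1+1, 7+2+2+2+2+1, 6+6+1+1+1+1, 6+5+2+1+1+1, 6+4+3+1+1+1, 6+4+2+2+1+1, 6+3+3+2+1+1, 6+3+2+2+2+1, 6+2+2+2+2+2, 5+5+3+1+1+1, 5+5+2+2+1+1, 5+4+4+1+1+1, 5+4+3+2+1+1, 5+4+2+2+2+1, 5+3+3+3+1+1, 5+3+3+2+2+1, 5+3+2+2+2+2, 4+4+4+2+1+1, 4+4+3+3+1+1, 4+4+3+2+2+1, … (35 total). Count = 35.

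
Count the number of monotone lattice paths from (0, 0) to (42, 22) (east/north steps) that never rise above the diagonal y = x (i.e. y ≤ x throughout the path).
Number of paths = 39239451565302240

By the reflection principle (André's argument), the number of monotone paths to (42, 22) with n ≤ m that never go above y = x is C(64, 42) − C(64, 43) = 80347448443237920 − 41107996877935680 = 39239451565302240.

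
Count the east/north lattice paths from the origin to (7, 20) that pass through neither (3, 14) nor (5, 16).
Number of paths = 501195

Inclusion–exclusion. Total paths: C(27, 7) = 888030. Through P₁: C(17, 3)·C(10, 4) = 142800. Through P₂: C(21, 5)·C(6, 2) = 305235. Since P₁ is strictly southwest of P₂, a monotone path through both must visit P₁ then P₂; paths through both = C(17, 3)·C(4, 2)·C(6, 2) = 61200. Avoid both = 888030 − 142800 − 305235 + 61200 = 501195.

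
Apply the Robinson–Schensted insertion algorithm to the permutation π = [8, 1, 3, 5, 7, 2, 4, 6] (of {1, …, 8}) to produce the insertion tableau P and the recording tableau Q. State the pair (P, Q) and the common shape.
P = [1, 2, 4, 6] / [3, 5, 7] / [8];  Q = [1, 3, 4, 5] / [2, 7, 8] / [6];  common shape = (4, 3, 1)

Row-insert the values π_1, π_2, … into P one at a time, bumping the leftmost entry strictly greater than the inserted value down to the next row. The recording tableau Q records, in position (i, j), the step at which that cell was added to P.
  Insert 8 (step 1): P = [8];  Q = [1]
  Insert 1 (step 2): P = [1] / [8];  Q = [1] / [2]
  Insert 3 (step 3): P = [1, 3] / [8];  Q = [1, 3] / [2]
  Insert 5 (step 4): P = [1, 3, 5] / [8];  Q = [1, 3, 4] / [2]
  Insert 7 (step 5): P = [1, 3, 5, 7] / [8];  Q = [1, 3, 4, 5] / [2]
  Insert 2 (step 6): P = [1, 2, 5, 7] / [3] / [8];  Q = [1, 3, 4, 5] / [2] / [6]
  Insert 4 (step 7): P = [1, 2, 4, 7] / [3, 5] / [8];  Q = [1, 3, 4, 5] / [2, 7] / [6]
  Insert 6 (step 8): P = [1, 2, 4, 6] / [3, 5, 7] / [8];  Q = [1, 3, 4, 5] / [2, 7, 8] / [6]
Final shape: (4, 3, 1).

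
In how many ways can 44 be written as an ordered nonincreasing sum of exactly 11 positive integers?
p(44, 11 parts) = 6751

Partitions of n into exactly k parts are in bijection with partitions of n − k into at most k parts (subtract 1 from each part). So p(44, exactly 11) = p(33, parts ≤ 11). Computing via the recurrence p(m, j) = p(m, j−1) + p(m−j, j) gives 6751.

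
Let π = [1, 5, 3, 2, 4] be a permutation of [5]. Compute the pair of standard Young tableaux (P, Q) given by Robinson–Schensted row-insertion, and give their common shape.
P = [1, 2, 4] / [3] / [5];  Q = [1, 2, 5] / [3] / [4];  common shape = (3, 1, 1)

Row-insert the values π_1, π_2, … into P one at a time, bumping the leftmost entry strictly greater than the inserted value down to the next row. The recording tableau Q records, in position (i, j), the step at which that cell was added to P.
  Insert 1 (step 1): P = [1];  Q = [1]
  Insert 5 (step 2): P = [1, 5];  Q = [1, 2]
  Insert 3 (step 3): P = [1, 3] / [5];  Q = [1, 2] / [3]
  Insert 2 (step 4): P = [1, 2] / [3] / [5];  Q = [1, 2] / [3] / [4]
  Insert 4 (step 5): P = [1, 2, 4] / [3] / [5];  Q = [1, 2, 5] / [3] / [4]
Final shape: (3, 1, 1).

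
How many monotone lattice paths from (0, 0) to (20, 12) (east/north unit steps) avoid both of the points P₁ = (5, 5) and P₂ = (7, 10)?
Number of paths = 181329372

Inclusion–exclusion. Total paths: C(32, 20) = 225792840. Through P₁: C(10, 5)·C(22, 15) = 42977088. Through P₂: C(17, 7)·C(15, 13) = 2042040. Since P₁ is strictly southwest of P₂, a monotone path through both must visit P₁ then P₂; paths through both = C(10, 5)·C(7, 2)·C(15, 13) = 555660. Avoid both = 225792840 − 42977088 − 2042040 + 555660 = 181329372.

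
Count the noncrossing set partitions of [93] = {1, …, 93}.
C_93 = 60960876535340415751462563580829648891969728907438000

These noncrossing partitions are counted by the Catalan number C_n = (1/(n + 1)) · C(2n, n). For n = 93: C_93 = (1/94) · C(186, 93) = 5730322394321999080637480976597986995845154517299172000/94 = 60960876535340415751462563580829648891969728907438000.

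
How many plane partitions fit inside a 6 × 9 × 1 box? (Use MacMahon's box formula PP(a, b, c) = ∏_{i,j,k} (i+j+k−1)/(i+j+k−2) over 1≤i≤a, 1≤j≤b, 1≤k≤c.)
PP(6, 9, 1) = 5005

Evaluate the triple product over i = 1..6, j = 1..9, k = 1..1. The factors are (2/1) · (3/2) · (4/3) · (5/4) · (6/5) · (7/6) · (8/7) · (9/8) · … (54 factors total). The numerators and denominators telescope so the product is an integer; carrying out the multiplication exactly gives PP(6, 9, 1) = 5005.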